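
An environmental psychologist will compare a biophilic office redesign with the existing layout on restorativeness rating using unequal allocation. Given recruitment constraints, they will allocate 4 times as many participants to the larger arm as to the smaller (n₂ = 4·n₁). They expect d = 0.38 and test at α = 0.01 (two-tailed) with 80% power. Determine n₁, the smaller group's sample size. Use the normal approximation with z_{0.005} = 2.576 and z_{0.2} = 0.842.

n₁ = 102

With allocation ratio k = n₂/n₁ = 4, Var(x̄₁−x̄₂) = σ²(1/n₁ + 1/(k·n₁)) = σ²·(k+1)/(k·n₁).
So n₁ = (1 + 1/k)·((z_{α/2} + z_β)/d)² = 1.250 × (3.418/0.38)².
n₁ = 1.250 × 80.91 = 101.1.
Round up: n₁ = 102, giving n₂ = 4 × 102 = 408.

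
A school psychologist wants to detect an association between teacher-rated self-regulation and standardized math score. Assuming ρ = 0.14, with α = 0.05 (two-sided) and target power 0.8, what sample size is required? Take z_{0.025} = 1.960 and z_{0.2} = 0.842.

Fisher's z: C = ½·ln((1+r)/(1−r)) = ½·ln(1.3256) = 0.1409.
n = ((z_{α/2} + z_β)/C)² + 3.
(1.960 + 0.842) / 0.1409 = 2.802 / 0.1409 = 19.886.
n = 19.886² + 3 = 395.47 + 3 = 398.5.
Round up.

n = 399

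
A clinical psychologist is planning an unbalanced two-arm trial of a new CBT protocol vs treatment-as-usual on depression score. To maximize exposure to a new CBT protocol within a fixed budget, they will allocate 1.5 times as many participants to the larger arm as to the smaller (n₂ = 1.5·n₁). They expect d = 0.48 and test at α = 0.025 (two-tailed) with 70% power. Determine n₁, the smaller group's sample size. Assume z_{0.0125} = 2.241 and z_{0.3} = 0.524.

n₁ = 56

With allocation ratio k = n₂/n₁ = 1.5, Var(x̄₁−x̄₂) = σ²(1/n₁ + 1/(k·n₁)) = σ²·(k+1)/(k·n₁).
So n₁ = (1 + 1/k)·((z_{α/2} + z_β)/d)² = 1.667 × (2.765/0.48)².
n₁ = 1.667 × 33.18 = 55.3.
Round up: n₁ = 56, giving n₂ = 1.5 × 56 = 84.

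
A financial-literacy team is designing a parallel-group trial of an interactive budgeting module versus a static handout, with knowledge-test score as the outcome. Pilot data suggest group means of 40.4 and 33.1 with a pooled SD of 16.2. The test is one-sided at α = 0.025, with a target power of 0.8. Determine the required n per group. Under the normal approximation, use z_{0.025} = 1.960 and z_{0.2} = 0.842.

n = 78 per group

Cohen's d = |M₁ − M₂| / SD_pooled = |40.4 − 33.1| / 16.2 = 7.3 / 16.2 = 0.451.
For two independent groups with equal n: n = 2·((z_{α} + z_β) / d)².
z_{α} + z_β = 1.960 + 0.842 = 2.802.
n = 2 × (2.802 / 0.451)² = 2 × 6.213² = 2 × 38.60 = 77.2.
Round up to the next whole participant.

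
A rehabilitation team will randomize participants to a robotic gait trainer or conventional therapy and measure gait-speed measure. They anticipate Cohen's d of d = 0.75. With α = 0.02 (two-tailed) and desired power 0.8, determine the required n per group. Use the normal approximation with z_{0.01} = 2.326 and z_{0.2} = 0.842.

n = 36 per group

For two independent groups with equal n: n = 2·((z_{α/2} + z_β) / d)².
z_{α/2} + z_β = 2.326 + 0.842 = 3.168.
n = 2 × (3.168 / 0.75)² = 2 × 4.224² = 2 × 17.84 = 35.7.
Round up to the next whole participant.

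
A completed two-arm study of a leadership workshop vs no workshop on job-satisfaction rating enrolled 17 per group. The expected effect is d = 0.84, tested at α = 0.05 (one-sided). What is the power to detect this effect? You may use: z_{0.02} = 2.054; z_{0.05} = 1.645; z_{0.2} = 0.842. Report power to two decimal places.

For two equal groups, power = Φ(d·√(n/2) − z_{α}).
d·√(n/2) = 0.84 × √(17/2) = 0.84 × 2.915 = 2.449.
z_β = 2.449 − 1.645 = 0.804.
Power = Φ(0.804) = 0.789.

power ≈ 0.79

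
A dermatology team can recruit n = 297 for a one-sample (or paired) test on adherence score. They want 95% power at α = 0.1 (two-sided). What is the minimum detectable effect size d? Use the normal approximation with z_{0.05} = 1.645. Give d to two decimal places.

d_min ≈ 0.19

For a single sample (or paired design) of n = 297: d_min = (z_{α/2} + z_β)/√n.
z-sum = 1.645 + 1.645 = 3.290.
d_min = 3.290 / √297 = 3.290 / 17.234 = 0.191.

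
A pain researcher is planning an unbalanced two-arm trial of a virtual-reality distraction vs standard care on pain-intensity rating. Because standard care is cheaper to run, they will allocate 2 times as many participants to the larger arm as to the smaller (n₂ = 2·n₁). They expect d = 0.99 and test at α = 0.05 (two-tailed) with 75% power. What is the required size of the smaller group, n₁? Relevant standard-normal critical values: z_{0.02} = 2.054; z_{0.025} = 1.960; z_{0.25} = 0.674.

n₁ = 11

With allocation ratio k = n₂/n₁ = 2, Var(x̄₁−x̄₂) = σ²(1/n₁ + 1/(k·n₁)) = σ²·(k+1)/(k·n₁).
So n₁ = (1 + 1/k)·((z_{α/2} + z_β)/d)² = 1.500 × (2.634/0.99)².
n₁ = 1.500 × 7.08 = 10.6.
Round up: n₁ = 11, giving n₂ = 2 × 11 = 22.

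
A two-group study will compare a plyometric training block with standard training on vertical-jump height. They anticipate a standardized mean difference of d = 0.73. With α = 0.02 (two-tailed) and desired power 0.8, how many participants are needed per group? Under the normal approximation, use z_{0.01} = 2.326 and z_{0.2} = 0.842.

For two independent groups with equal n: n = 2·((z_{α/2} + z_β) / d)².
z_{α/2} + z_β = 2.326 + 0.842 = 3.168.
n = 2 × (3.168 / 0.73)² = 2 × 4.340² = 2 × 18.83 = 37.7.
Round up to the next whole participant.

n = 38 per group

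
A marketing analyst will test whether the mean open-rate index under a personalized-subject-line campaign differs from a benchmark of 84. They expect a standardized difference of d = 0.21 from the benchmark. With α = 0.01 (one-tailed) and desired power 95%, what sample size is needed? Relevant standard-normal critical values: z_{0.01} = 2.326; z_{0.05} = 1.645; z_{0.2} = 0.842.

For a one-sample test: n = ((z_{α} + z_β) / d)².
z_{α} + z_β = 2.326 + 1.645 = 3.971.
n = (3.971 / 0.21)² = 18.910² = 357.57.
Round up.

n = 358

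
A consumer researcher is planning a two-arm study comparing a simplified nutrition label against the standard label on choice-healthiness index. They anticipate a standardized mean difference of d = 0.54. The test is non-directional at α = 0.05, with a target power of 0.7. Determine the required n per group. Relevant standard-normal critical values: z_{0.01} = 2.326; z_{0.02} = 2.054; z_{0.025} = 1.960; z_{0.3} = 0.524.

For two independent groups with equal n: n = 2·((z_{α/2} + z_β) / d)².
z_{α/2} + z_β = 1.960 + 0.524 = 2.484.
n = 2 × (2.484 / 0.54)² = 2 × 4.600² = 2 × 21.16 = 42.3.
Round up to the next whole participant.

n = 43 per group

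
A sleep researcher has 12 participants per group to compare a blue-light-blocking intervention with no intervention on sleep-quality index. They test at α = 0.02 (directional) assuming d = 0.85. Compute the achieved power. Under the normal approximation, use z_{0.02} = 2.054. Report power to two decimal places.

power ≈ 0.51

For two equal groups, power = Φ(d·√(n/2) − z_{α}).
d·√(n/2) = 0.85 × √(12/2) = 0.85 × 2.449 = 2.082.
z_β = 2.082 − 2.054 = 0.028.
Power = Φ(0.028) = 0.511.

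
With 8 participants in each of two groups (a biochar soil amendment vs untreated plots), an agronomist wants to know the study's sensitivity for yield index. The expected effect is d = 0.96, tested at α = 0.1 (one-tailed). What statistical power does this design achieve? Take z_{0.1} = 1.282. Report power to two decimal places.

For two equal groups, power = Φ(d·√(n/2) − z_{α}).
d·√(n/2) = 0.96 × √(8/2) = 0.96 × 2.000 = 1.920.
z_β = 1.920 − 1.282 = 0.638.
Power = Φ(0.638) = 0.738.

power ≈ 0.74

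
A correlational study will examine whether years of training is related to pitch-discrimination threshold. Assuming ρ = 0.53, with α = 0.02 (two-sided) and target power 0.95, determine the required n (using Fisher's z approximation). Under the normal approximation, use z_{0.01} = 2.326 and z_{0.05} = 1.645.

n = 49

Fisher's z: C = ½·ln((1+r)/(1−r)) = ½·ln(3.2553) = 0.5901.
n = ((z_{α/2} + z_β)/C)² + 3.
(2.326 + 1.645) / 0.5901 = 3.971 / 0.5901 = 6.729.
n = 6.729² + 3 = 45.28 + 3 = 48.3.
Round up.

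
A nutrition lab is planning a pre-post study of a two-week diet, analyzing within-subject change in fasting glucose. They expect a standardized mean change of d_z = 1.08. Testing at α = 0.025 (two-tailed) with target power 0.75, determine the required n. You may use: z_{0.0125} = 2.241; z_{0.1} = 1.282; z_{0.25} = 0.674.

n = 8 pairs

For a paired (one-sample on differences) test: n = ((z_{α/2} + z_β) / d)².
z_{α/2} + z_β = 2.241 + 0.674 = 2.915.
n = (2.915 / 1.08)² = 2.699² = 7.29.
Round up.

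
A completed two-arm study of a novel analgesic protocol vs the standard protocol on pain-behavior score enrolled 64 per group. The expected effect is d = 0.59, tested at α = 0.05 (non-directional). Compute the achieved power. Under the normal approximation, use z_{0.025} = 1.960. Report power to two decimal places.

For two equal groups, power = Φ(d·√(n/2) − z_{α/2}).
d·√(n/2) = 0.59 × √(64/2) = 0.59 × 5.657 = 3.338.
z_β = 3.338 − 1.960 = 1.378.
Power = Φ(1.378) = 0.916.

power ≈ 0.92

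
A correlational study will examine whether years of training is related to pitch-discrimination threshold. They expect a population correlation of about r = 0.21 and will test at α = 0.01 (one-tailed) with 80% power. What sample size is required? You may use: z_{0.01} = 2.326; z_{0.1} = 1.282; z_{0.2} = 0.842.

Fisher's z: C = ½·ln((1+r)/(1−r)) = ½·ln(1.5316) = 0.2132.
n = ((z_{α} + z_β)/C)² + 3.
(2.326 + 0.842) / 0.2132 = 3.168 / 0.2132 = 14.859.
n = 14.859² + 3 = 220.80 + 3 = 223.8.
Round up.

n = 224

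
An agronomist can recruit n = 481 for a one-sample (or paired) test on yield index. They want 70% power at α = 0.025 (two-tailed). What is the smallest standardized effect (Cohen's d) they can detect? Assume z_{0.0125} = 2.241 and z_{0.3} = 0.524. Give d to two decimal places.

d_min ≈ 0.13

For a single sample (or paired design) of n = 481: d_min = (z_{α/2} + z_β)/√n.
z-sum = 2.241 + 0.524 = 2.765.
d_min = 2.765 / √481 = 2.765 / 21.932 = 0.126.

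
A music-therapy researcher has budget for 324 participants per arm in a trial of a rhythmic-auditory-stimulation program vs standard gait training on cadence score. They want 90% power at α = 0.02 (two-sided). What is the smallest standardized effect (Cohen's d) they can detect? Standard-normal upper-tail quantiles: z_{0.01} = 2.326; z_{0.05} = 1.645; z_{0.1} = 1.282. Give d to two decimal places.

For two independent groups of n = 324 each: d_min = (z_{α/2} + z_β)·√(2/n).
z-sum = 2.326 + 1.282 = 3.608.
d_min = 3.608 × √(2/324) = 3.608 × 0.0786 = 0.283.

d_min ≈ 0.28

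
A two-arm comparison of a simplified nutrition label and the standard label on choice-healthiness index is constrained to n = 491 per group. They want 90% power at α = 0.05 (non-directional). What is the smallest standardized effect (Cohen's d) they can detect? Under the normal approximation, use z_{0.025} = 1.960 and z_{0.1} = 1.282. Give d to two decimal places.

For two independent groups of n = 491 each: d_min = (z_{α/2} + z_β)·√(2/n).
z-sum = 1.960 + 1.282 = 3.242.
d_min = 3.242 × √(2/491) = 3.242 × 0.0638 = 0.207.

d_min ≈ 0.21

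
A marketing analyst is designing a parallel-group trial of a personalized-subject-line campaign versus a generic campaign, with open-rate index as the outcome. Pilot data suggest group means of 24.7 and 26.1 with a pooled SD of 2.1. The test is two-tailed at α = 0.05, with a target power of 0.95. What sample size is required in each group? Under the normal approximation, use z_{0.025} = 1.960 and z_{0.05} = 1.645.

n = 59 per group

Cohen's d = |M₁ − M₂| / SD_pooled = |24.7 − 26.1| / 2.1 = 1.4 / 2.1 = 0.667.
For two independent groups with equal n: n = 2·((z_{α/2} + z_β) / d)².
z_{α/2} + z_β = 1.960 + 1.645 = 3.605.
n = 2 × (3.605 / 0.667)² = 2 × 5.405² = 2 × 29.21 = 58.4.
Round up to the next whole participant.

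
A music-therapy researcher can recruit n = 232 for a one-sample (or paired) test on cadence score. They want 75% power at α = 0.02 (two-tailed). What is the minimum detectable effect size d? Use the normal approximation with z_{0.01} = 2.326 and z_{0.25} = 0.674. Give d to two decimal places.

For a single sample (or paired design) of n = 232: d_min = (z_{α/2} + z_β)/√n.
z-sum = 2.326 + 0.674 = 3.000.
d_min = 3.000 / √232 = 3.000 / 15.232 = 0.197.

d_min ≈ 0.20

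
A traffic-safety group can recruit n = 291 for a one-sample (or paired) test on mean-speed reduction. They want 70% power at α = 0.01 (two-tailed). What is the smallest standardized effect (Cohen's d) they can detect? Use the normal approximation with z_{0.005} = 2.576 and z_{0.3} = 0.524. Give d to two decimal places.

For a single sample (or paired design) of n = 291: d_min = (z_{α/2} + z_β)/√n.
z-sum = 2.576 + 0.524 = 3.100.
d_min = 3.100 / √291 = 3.100 / 17.059 = 0.182.

d_min ≈ 0.18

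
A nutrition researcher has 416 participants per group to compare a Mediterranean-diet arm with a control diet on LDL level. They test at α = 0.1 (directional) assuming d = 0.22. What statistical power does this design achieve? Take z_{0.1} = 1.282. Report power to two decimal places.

For two equal groups, power = Φ(d·√(n/2) − z_{α}).
d·√(n/2) = 0.22 × √(416/2) = 0.22 × 14.422 = 3.173.
z_β = 3.173 − 1.282 = 1.891.
Power = Φ(1.891) = 0.971.

power ≈ 0.97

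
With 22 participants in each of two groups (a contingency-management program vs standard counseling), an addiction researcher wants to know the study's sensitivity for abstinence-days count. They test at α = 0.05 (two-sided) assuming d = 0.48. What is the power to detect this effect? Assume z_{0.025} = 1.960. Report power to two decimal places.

For two equal groups, power = Φ(d·√(n/2) − z_{α/2}).
d·√(n/2) = 0.48 × √(22/2) = 0.48 × 3.317 = 1.592.
z_β = 1.592 − 1.960 = -0.368.
Power = Φ(-0.368) = 0.356.

power ≈ 0.36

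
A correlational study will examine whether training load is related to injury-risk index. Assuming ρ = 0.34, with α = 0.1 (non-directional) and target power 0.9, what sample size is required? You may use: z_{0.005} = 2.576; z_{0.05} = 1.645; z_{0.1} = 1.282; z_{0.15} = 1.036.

Fisher's z: C = ½·ln((1+r)/(1−r)) = ½·ln(2.0303) = 0.3541.
n = ((z_{α/2} + z_β)/C)² + 3.
(1.645 + 1.282) / 0.3541 = 2.927 / 0.3541 = 8.266.
n = 8.266² + 3 = 68.33 + 3 = 71.3.
Round up.

n = 72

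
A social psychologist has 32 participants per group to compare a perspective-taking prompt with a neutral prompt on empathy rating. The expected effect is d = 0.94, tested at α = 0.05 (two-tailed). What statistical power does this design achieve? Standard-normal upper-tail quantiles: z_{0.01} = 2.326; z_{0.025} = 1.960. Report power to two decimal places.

power ≈ 0.96

For two equal groups, power = Φ(d·√(n/2) − z_{α/2}).
d·√(n/2) = 0.94 × √(32/2) = 0.94 × 4.000 = 3.760.
z_β = 3.760 − 1.960 = 1.800.
Power = Φ(1.800) = 0.964.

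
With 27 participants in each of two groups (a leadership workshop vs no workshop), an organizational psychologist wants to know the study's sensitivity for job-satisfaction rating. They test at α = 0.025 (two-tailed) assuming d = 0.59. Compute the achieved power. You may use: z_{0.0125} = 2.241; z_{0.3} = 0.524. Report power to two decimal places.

power ≈ 0.47

For two equal groups, power = Φ(d·√(n/2) − z_{α/2}).
d·√(n/2) = 0.59 × √(27/2) = 0.59 × 3.674 = 2.168.
z_β = 2.168 − 2.241 = -0.073.
Power = Φ(-0.073) = 0.471.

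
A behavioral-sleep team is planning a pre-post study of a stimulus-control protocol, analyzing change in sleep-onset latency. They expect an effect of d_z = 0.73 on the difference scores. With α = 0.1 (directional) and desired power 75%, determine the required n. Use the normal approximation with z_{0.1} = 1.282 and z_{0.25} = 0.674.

For a paired (one-sample on differences) test: n = ((z_{α} + z_β) / d)².
z_{α} + z_β = 1.282 + 0.674 = 1.956.
n = (1.956 / 0.73)² = 2.679² = 7.18.
Round up.

n = 8 pairs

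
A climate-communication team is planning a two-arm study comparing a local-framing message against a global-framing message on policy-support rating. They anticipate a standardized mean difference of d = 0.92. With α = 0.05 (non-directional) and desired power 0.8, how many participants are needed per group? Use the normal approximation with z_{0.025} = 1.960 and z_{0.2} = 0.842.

n = 19 per group

For two independent groups with equal n: n = 2·((z_{α/2} + z_β) / d)².
z_{α/2} + z_β = 1.960 + 0.842 = 2.802.
n = 2 × (2.802 / 0.92)² = 2 × 3.046² = 2 × 9.28 = 18.6.
Round up to the next whole participant.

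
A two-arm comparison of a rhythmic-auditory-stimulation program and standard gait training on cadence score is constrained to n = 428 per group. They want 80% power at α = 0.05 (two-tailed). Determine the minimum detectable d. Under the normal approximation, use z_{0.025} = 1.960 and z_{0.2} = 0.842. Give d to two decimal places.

d_min ≈ 0.19

For two independent groups of n = 428 each: d_min = (z_{α/2} + z_β)·√(2/n).
z-sum = 1.960 + 0.842 = 2.802.
d_min = 2.802 × √(2/428) = 2.802 × 0.0684 = 0.192.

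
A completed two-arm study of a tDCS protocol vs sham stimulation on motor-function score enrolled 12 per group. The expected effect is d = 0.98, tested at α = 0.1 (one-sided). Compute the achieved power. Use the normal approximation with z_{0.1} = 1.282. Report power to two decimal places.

For two equal groups, power = Φ(d·√(n/2) − z_{α}).
d·√(n/2) = 0.98 × √(12/2) = 0.98 × 2.449 = 2.400.
z_β = 2.400 − 1.282 = 1.118.
Power = Φ(1.118) = 0.868.

power ≈ 0.87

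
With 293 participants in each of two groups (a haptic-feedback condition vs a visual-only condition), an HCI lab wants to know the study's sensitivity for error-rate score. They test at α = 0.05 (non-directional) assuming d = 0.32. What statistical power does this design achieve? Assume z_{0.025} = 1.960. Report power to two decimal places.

power ≈ 0.97

For two equal groups, power = Φ(d·√(n/2) − z_{α/2}).
d·√(n/2) = 0.32 × √(293/2) = 0.32 × 12.104 = 3.873.
z_β = 3.873 − 1.960 = 1.913.
Power = Φ(1.913) = 0.972.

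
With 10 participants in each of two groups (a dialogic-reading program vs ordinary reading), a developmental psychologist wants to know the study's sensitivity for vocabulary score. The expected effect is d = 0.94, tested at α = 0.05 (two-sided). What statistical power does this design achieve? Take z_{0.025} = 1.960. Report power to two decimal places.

power ≈ 0.56

For two equal groups, power = Φ(d·√(n/2) − z_{α/2}).
d·√(n/2) = 0.94 × √(10/2) = 0.94 × 2.236 = 2.102.
z_β = 2.102 − 1.960 = 0.142.
Power = Φ(0.142) = 0.556.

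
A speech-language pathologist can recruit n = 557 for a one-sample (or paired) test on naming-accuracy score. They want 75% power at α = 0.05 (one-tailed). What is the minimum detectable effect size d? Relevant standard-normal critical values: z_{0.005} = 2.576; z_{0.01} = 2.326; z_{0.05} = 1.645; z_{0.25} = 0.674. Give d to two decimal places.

For a single sample (or paired design) of n = 557: d_min = (z_{α} + z_β)/√n.
z-sum = 1.645 + 0.674 = 2.319.
d_min = 2.319 / √557 = 2.319 / 23.601 = 0.098.

d_min ≈ 0.10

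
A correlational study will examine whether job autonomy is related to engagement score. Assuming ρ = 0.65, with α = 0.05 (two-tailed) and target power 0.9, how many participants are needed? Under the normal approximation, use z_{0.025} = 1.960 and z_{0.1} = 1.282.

n = 21

Fisher's z: C = ½·ln((1+r)/(1−r)) = ½·ln(4.7143) = 0.7753.
n = ((z_{α/2} + z_β)/C)² + 3.
(1.960 + 1.282) / 0.7753 = 3.242 / 0.7753 = 4.182.
n = 4.182² + 3 = 17.49 + 3 = 20.5.
Round up.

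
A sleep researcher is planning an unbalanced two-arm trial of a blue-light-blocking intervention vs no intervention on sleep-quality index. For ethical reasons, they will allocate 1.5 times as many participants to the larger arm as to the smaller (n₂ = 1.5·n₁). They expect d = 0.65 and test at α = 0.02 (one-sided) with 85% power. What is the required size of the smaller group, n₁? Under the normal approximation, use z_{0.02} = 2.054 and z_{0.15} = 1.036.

n₁ = 38

With allocation ratio k = n₂/n₁ = 1.5, Var(x̄₁−x̄₂) = σ²(1/n₁ + 1/(k·n₁)) = σ²·(k+1)/(k·n₁).
So n₁ = (1 + 1/k)·((z_{α} + z_β)/d)² = 1.667 × (3.090/0.65)².
n₁ = 1.667 × 22.60 = 37.7.
Round up: n₁ = 38, giving n₂ = 1.5 × 38 = 57.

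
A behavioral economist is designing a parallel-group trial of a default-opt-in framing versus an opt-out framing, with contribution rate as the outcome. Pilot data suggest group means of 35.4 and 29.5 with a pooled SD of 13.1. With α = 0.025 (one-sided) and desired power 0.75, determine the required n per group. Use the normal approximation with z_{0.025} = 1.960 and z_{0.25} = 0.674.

Cohen's d = |M₁ − M₂| / SD_pooled = |35.4 − 29.5| / 13.1 = 5.9 / 13.1 = 0.450.
For two independent groups with equal n: n = 2·((z_{α} + z_β) / d)².
z_{α} + z_β = 1.960 + 0.674 = 2.634.
n = 2 × (2.634 / 0.450)² = 2 × 5.853² = 2 × 34.26 = 68.5.
Round up to the next whole participant.

n = 69 per group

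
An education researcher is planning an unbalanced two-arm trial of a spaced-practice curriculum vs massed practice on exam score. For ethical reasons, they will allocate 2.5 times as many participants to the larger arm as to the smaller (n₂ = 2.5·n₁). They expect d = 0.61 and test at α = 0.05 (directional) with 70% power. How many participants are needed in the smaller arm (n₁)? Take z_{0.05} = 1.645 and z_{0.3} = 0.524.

With allocation ratio k = n₂/n₁ = 2.5, Var(x̄₁−x̄₂) = σ²(1/n₁ + 1/(k·n₁)) = σ²·(k+1)/(k·n₁).
So n₁ = (1 + 1/k)·((z_{α} + z_β)/d)² = 1.400 × (2.169/0.61)².
n₁ = 1.400 × 12.64 = 17.7.
Round up: n₁ = 18, giving n₂ = 2.5 × 18 = 45.

n₁ = 18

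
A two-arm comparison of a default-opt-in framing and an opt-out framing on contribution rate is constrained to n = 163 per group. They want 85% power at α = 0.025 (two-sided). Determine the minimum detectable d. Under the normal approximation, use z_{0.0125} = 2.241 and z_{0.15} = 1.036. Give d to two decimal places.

For two independent groups of n = 163 each: d_min = (z_{α/2} + z_β)·√(2/n).
z-sum = 2.241 + 1.036 = 3.277.
d_min = 3.277 × √(2/163) = 3.277 × 0.1108 = 0.363.

d_min ≈ 0.36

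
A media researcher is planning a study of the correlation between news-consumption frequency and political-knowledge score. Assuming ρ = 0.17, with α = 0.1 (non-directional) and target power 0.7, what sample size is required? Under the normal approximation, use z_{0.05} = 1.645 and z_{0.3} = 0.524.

n = 163

Fisher's z: C = ½·ln((1+r)/(1−r)) = ½·ln(1.4096) = 0.1717.
n = ((z_{α/2} + z_β)/C)² + 3.
(1.645 + 0.524) / 0.1717 = 2.169 / 0.1717 = 12.632.
n = 12.632² + 3 = 159.58 + 3 = 162.6.
Round up.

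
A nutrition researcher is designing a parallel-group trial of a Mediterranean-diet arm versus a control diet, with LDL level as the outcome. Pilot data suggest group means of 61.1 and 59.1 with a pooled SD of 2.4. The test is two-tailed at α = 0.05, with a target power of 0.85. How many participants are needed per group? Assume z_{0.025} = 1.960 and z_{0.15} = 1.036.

n = 26 per group

Cohen's d = |M₁ − M₂| / SD_pooled = |61.1 − 59.1| / 2.4 = 2.0 / 2.4 = 0.833.
For two independent groups with equal n: n = 2·((z_{α/2} + z_β) / d)².
z_{α/2} + z_β = 1.960 + 1.036 = 2.996.
n = 2 × (2.996 / 0.833)² = 2 × 3.597² = 2 × 12.94 = 25.9.
Round up to the next whole participant.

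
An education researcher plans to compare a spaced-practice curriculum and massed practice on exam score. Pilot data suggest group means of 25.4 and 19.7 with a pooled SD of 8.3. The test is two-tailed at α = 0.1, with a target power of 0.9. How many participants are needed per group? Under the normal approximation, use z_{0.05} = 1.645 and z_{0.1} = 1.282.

n = 37 per group

Cohen's d = |M₁ − M₂| / SD_pooled = |25.4 − 19.7| / 8.3 = 5.7 / 8.3 = 0.687.
For two independent groups with equal n: n = 2·((z_{α/2} + z_β) / d)².
z_{α/2} + z_β = 1.645 + 1.282 = 2.927.
n = 2 × (2.927 / 0.687)² = 2 × 4.261² = 2 × 18.15 = 36.3.
Round up to the next whole participant.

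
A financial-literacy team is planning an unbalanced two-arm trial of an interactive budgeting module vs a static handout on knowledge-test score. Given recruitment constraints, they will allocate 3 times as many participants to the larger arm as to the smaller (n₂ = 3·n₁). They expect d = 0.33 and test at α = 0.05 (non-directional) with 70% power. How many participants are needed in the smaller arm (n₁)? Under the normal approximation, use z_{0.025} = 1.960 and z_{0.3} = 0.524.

n₁ = 76

With allocation ratio k = n₂/n₁ = 3, Var(x̄₁−x̄₂) = σ²(1/n₁ + 1/(k·n₁)) = σ²·(k+1)/(k·n₁).
So n₁ = (1 + 1/k)·((z_{α/2} + z_β)/d)² = 1.333 × (2.484/0.33)².
n₁ = 1.333 × 56.66 = 75.5.
Round up: n₁ = 76, giving n₂ = 3 × 76 = 228.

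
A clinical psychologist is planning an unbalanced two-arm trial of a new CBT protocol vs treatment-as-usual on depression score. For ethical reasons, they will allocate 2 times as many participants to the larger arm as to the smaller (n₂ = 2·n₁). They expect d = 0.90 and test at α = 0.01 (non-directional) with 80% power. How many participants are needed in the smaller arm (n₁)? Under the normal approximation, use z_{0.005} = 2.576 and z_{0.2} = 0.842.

n₁ = 22

With allocation ratio k = n₂/n₁ = 2, Var(x̄₁−x̄₂) = σ²(1/n₁ + 1/(k·n₁)) = σ²·(k+1)/(k·n₁).
So n₁ = (1 + 1/k)·((z_{α/2} + z_β)/d)² = 1.500 × (3.418/0.90)².
n₁ = 1.500 × 14.42 = 21.6.
Round up: n₁ = 22, giving n₂ = 2 × 22 = 44.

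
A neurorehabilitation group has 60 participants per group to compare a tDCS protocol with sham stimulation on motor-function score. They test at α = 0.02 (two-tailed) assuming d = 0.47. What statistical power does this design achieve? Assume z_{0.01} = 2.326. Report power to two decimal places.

power ≈ 0.60

For two equal groups, power = Φ(d·√(n/2) − z_{α/2}).
d·√(n/2) = 0.47 × √(60/2) = 0.47 × 5.477 = 2.574.
z_β = 2.574 − 2.326 = 0.248.
Power = Φ(0.248) = 0.598.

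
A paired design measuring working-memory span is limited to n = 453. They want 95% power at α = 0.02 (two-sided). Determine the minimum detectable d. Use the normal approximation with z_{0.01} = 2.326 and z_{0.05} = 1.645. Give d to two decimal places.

d_min ≈ 0.19

For a single sample (or paired design) of n = 453: d_min = (z_{α/2} + z_β)/√n.
z-sum = 2.326 + 1.645 = 3.971.
d_min = 3.971 / √453 = 3.971 / 21.284 = 0.187.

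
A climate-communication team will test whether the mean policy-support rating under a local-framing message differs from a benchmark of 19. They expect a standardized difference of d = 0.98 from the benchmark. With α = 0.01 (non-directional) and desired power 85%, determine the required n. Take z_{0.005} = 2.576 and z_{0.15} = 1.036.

n = 14

For a one-sample test: n = ((z_{α/2} + z_β) / d)².
z_{α/2} + z_β = 2.576 + 1.036 = 3.612.
n = (3.612 / 0.98)² = 3.686² = 13.58.
Round up.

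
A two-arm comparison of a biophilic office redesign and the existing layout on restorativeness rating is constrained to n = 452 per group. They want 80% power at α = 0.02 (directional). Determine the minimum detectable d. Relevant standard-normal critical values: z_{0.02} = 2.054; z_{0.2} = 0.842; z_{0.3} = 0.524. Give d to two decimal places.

d_min ≈ 0.19

For two independent groups of n = 452 each: d_min = (z_{α} + z_β)·√(2/n).
z-sum = 2.054 + 0.842 = 2.896.
d_min = 2.896 × √(2/452) = 2.896 × 0.0665 = 0.193.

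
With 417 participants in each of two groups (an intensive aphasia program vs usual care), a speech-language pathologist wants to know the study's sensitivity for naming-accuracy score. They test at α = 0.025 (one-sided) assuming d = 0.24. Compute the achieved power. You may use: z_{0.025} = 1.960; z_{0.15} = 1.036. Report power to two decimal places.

For two equal groups, power = Φ(d·√(n/2) − z_{α}).
d·√(n/2) = 0.24 × √(417/2) = 0.24 × 14.440 = 3.465.
z_β = 3.465 − 1.960 = 1.505.
Power = Φ(1.505) = 0.934.

power ≈ 0.93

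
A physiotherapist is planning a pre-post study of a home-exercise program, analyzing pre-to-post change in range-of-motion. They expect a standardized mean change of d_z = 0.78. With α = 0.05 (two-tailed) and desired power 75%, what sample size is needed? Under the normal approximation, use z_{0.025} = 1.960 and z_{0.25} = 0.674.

For a paired (one-sample on differences) test: n = ((z_{α/2} + z_β) / d)².
z_{α/2} + z_β = 1.960 + 0.674 = 2.634.
n = (2.634 / 0.78)² = 3.377² = 11.40.
Round up.

n = 12 pairs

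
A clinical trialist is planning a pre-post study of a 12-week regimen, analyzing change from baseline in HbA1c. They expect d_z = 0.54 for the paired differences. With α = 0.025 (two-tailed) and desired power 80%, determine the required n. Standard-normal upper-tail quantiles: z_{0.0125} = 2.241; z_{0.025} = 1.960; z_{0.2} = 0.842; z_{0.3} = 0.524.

For a paired (one-sample on differences) test: n = ((z_{α/2} + z_β) / d)².
z_{α/2} + z_β = 2.241 + 0.842 = 3.083.
n = (3.083 / 0.54)² = 5.709² = 32.60.
Round up.

n = 33 pairs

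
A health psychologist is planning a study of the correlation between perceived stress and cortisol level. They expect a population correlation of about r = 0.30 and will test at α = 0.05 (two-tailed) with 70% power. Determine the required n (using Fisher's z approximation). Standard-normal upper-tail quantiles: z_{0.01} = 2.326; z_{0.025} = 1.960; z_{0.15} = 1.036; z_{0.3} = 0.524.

Fisher's z: C = ½·ln((1+r)/(1−r)) = ½·ln(1.8571) = 0.3095.
n = ((z_{α/2} + z_β)/C)² + 3.
(1.960 + 0.524) / 0.3095 = 2.484 / 0.3095 = 8.026.
n = 8.026² + 3 = 64.41 + 3 = 67.4.
Round up.

n = 68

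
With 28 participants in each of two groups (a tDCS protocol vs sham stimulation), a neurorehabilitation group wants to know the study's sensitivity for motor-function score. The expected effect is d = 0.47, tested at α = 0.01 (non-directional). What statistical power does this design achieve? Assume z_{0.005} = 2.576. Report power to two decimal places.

power ≈ 0.21

For two equal groups, power = Φ(d·√(n/2) − z_{α/2}).
d·√(n/2) = 0.47 × √(28/2) = 0.47 × 3.742 = 1.759.
z_β = 1.759 − 2.576 = -0.817.
Power = Φ(-0.817) = 0.207.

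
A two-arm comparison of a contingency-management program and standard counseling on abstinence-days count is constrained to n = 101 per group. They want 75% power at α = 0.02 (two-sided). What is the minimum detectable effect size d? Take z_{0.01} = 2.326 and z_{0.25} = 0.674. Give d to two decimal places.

For two independent groups of n = 101 each: d_min = (z_{α/2} + z_β)·√(2/n).
z-sum = 2.326 + 0.674 = 3.000.
d_min = 3.000 × √(2/101) = 3.000 × 0.1407 = 0.422.

d_min ≈ 0.42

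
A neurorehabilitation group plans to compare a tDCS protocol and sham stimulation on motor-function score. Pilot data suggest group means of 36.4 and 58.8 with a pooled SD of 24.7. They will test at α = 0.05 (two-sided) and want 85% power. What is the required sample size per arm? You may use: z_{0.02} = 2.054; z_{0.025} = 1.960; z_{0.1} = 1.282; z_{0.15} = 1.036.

Cohen's d = |M₁ − M₂| / SD_pooled = |36.4 − 58.8| / 24.7 = 22.4 / 24.7 = 0.907.
For two independent groups with equal n: n = 2·((z_{α/2} + z_β) / d)².
z_{α/2} + z_β = 1.960 + 1.036 = 2.996.
n = 2 × (2.996 / 0.907)² = 2 × 3.303² = 2 × 10.91 = 21.8.
Round up to the next whole participant.

n = 22 per group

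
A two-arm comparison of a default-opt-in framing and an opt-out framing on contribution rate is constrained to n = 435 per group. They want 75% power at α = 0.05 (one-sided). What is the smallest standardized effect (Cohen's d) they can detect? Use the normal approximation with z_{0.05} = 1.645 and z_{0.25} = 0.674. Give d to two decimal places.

d_min ≈ 0.16

For two independent groups of n = 435 each: d_min = (z_{α} + z_β)·√(2/n).
z-sum = 1.645 + 0.674 = 2.319.
d_min = 2.319 × √(2/435) = 2.319 × 0.0678 = 0.157.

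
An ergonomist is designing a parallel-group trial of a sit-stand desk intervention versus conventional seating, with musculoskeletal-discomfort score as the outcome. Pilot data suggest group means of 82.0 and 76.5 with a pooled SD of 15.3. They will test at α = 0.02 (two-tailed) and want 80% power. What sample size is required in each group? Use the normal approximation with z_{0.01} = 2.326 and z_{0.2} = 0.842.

Cohen's d = |M₁ − M₂| / SD_pooled = |82.0 − 76.5| / 15.3 = 5.5 / 15.3 = 0.359.
For two independent groups with equal n: n = 2·((z_{α/2} + z_β) / d)².
z_{α/2} + z_β = 2.326 + 0.842 = 3.168.
n = 2 × (3.168 / 0.359)² = 2 × 8.825² = 2 × 77.87 = 155.7.
Round up to the next whole participant.

n = 156 per group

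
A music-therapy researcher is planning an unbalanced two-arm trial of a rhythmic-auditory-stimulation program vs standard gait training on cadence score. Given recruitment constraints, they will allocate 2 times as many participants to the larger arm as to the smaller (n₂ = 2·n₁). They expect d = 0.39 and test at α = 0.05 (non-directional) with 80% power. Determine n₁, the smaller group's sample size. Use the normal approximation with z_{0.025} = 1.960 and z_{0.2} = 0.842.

With allocation ratio k = n₂/n₁ = 2, Var(x̄₁−x̄₂) = σ²(1/n₁ + 1/(k·n₁)) = σ²·(k+1)/(k·n₁).
So n₁ = (1 + 1/k)·((z_{α/2} + z_β)/d)² = 1.500 × (2.802/0.39)².
n₁ = 1.500 × 51.62 = 77.4.
Round up: n₁ = 78, giving n₂ = 2 × 78 = 156.

n₁ = 78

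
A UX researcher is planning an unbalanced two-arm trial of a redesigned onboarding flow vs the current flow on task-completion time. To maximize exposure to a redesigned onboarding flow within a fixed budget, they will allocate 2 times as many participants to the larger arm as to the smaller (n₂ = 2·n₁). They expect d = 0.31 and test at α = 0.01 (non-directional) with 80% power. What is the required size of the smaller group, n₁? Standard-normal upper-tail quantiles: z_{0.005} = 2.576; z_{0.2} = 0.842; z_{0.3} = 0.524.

With allocation ratio k = n₂/n₁ = 2, Var(x̄₁−x̄₂) = σ²(1/n₁ + 1/(k·n₁)) = σ²·(k+1)/(k·n₁).
So n₁ = (1 + 1/k)·((z_{α/2} + z_β)/d)² = 1.500 × (3.418/0.31)².
n₁ = 1.500 × 121.57 = 182.4.
Round up: n₁ = 183, giving n₂ = 2 × 183 = 366.

n₁ = 183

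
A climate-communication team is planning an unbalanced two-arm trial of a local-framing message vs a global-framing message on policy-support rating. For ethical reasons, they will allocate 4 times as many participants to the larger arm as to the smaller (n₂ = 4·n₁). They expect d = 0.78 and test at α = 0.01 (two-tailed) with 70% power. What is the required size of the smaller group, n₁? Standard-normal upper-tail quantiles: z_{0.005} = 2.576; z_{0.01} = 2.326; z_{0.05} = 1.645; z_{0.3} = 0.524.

n₁ = 20

With allocation ratio k = n₂/n₁ = 4, Var(x̄₁−x̄₂) = σ²(1/n₁ + 1/(k·n₁)) = σ²·(k+1)/(k·n₁).
So n₁ = (1 + 1/k)·((z_{α/2} + z_β)/d)² = 1.250 × (3.100/0.78)².
n₁ = 1.250 × 15.80 = 19.7.
Round up: n₁ = 20, giving n₂ = 4 × 20 = 80.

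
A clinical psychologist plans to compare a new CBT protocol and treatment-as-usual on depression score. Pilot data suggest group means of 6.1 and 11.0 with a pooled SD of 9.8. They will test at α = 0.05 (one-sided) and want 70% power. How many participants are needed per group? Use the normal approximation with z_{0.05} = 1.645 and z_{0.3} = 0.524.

n = 38 per group

Cohen's d = |M₁ − M₂| / SD_pooled = |6.1 − 11.0| / 9.8 = 4.9 / 9.8 = 0.500.
For two independent groups with equal n: n = 2·((z_{α} + z_β) / d)².
z_{α} + z_β = 1.645 + 0.524 = 2.169.
n = 2 × (2.169 / 0.500)² = 2 × 4.338² = 2 × 18.82 = 37.6.
Round up to the next whole participant.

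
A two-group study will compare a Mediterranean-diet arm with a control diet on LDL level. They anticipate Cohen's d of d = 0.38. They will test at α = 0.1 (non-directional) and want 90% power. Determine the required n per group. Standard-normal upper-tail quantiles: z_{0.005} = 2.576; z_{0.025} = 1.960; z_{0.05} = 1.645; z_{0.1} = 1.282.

n = 119 per group

For two independent groups with equal n: n = 2·((z_{α/2} + z_β) / d)².
z_{α/2} + z_β = 1.645 + 1.282 = 2.927.
n = 2 × (2.927 / 0.38)² = 2 × 7.703² = 2 × 59.33 = 118.7.
Round up to the next whole participant.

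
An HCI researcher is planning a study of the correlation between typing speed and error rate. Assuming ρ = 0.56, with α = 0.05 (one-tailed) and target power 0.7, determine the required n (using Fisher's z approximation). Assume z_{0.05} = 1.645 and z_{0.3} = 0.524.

Fisher's z: C = ½·ln((1+r)/(1−r)) = ½·ln(3.5455) = 0.6328.
n = ((z_{α} + z_β)/C)² + 3.
(1.645 + 0.524) / 0.6328 = 2.169 / 0.6328 = 3.428.
n = 3.428² + 3 = 11.75 + 3 = 14.7.
Round up.

n = 15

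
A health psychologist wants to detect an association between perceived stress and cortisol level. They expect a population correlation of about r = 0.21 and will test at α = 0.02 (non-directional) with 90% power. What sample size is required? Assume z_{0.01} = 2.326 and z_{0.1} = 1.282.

Fisher's z: C = ½·ln((1+r)/(1−r)) = ½·ln(1.5316) = 0.2132.
n = ((z_{α/2} + z_β)/C)² + 3.
(2.326 + 1.282) / 0.2132 = 3.608 / 0.2132 = 16.923.
n = 16.923² + 3 = 286.39 + 3 = 289.4.
Round up.

n = 290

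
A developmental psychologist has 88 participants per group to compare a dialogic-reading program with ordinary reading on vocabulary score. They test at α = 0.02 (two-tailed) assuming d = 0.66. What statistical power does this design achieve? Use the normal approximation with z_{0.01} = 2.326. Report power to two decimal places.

For two equal groups, power = Φ(d·√(n/2) − z_{α/2}).
d·√(n/2) = 0.66 × √(88/2) = 0.66 × 6.633 = 4.378.
z_β = 4.378 − 2.326 = 2.052.
Power = Φ(2.052) = 0.980.

power ≈ 0.98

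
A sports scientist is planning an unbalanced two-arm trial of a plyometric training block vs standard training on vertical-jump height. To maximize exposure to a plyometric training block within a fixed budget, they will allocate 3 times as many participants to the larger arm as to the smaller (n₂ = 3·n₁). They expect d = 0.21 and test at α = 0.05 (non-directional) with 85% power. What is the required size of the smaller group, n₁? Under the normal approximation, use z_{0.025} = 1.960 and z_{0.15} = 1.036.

n₁ = 272

With allocation ratio k = n₂/n₁ = 3, Var(x̄₁−x̄₂) = σ²(1/n₁ + 1/(k·n₁)) = σ²·(k+1)/(k·n₁).
So n₁ = (1 + 1/k)·((z_{α/2} + z_β)/d)² = 1.333 × (2.996/0.21)².
n₁ = 1.333 × 203.54 = 271.4.
Round up: n₁ = 272, giving n₂ = 3 × 272 = 816.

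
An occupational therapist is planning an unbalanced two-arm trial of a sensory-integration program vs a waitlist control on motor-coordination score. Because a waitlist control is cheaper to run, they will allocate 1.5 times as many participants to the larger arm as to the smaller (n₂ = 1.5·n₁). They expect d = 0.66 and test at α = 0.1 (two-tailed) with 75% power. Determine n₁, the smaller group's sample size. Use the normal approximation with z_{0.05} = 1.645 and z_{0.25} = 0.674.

With allocation ratio k = n₂/n₁ = 1.5, Var(x̄₁−x̄₂) = σ²(1/n₁ + 1/(k·n₁)) = σ²·(k+1)/(k·n₁).
So n₁ = (1 + 1/k)·((z_{α/2} + z_β)/d)² = 1.667 × (2.319/0.66)².
n₁ = 1.667 × 12.35 = 20.6.
Round up: n₁ = 21, giving n₂ = ⌈1.5 × 21⌉ = ⌈31.5⌉ = 32.

n₁ = 21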